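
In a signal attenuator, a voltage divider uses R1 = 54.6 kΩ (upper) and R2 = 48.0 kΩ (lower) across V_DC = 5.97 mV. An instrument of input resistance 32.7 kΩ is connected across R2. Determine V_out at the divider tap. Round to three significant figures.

V_out ≈ 1.57 mV

R2 ‖ R_L = (48.0 × 32.7)/(48.0 + 32.7) = 19.45 kΩ.
Voltage divider with the loaded lower leg: V_out = 5.97 × 19.45/(54.6 + 19.45) = 5.97 × 0.2627 = 1.568 mV.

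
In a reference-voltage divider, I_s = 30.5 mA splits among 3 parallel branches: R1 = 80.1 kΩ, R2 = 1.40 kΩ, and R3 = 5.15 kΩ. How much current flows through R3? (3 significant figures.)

Conductances: ΣG = 1/80.1 + 1/1.40 + 1/5.15 = 0.9209 (1/kΩ).
By the current-divider rule, I = I_s · G_k/ΣG = 30.5 × 0.2108 = 6.431 mA.

I ≈ 6.43 mA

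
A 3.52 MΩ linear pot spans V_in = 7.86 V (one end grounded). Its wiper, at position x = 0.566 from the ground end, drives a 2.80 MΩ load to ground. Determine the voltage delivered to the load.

Split the track: R_lower = x·R_p = 1.992 MΩ, R_upper = (1−x)·R_p = 1.528 MΩ.
Lower segment in parallel with the load: 1.992 ‖ 2.80 = 1.164 MΩ.
Then V_out = V_in · 1.164/(1.528 + 1.164) = 3.399 V.

V_out ≈ 3.40 V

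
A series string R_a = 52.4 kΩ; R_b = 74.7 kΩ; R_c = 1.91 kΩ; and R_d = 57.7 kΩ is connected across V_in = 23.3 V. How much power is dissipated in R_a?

P ≈ 0.816 mW

Series current I = V_in/ΣR = 23.3/186.7 = 0.1248 mA.
V(R_a) = I·R = 6.539 V; P = V·I = 6.539 × 0.1248 = 0.8160 mW.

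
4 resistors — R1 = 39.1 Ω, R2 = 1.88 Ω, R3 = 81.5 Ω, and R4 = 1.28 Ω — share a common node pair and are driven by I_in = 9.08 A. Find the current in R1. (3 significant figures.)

I ≈ 0.172 A

ΣG = 1/39.1 + 1/1.88 + 1/81.5 + 1/1.28 = 1.351.
R1 takes the fraction G_k/ΣG = 0.02558/1.351 = 0.01893, so I = 9.08 × 0.01893 = 0.1719 A.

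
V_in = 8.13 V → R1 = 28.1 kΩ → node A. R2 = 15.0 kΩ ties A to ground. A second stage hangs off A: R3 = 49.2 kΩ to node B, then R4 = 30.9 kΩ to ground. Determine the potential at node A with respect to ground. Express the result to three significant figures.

Node A sees R2 in parallel with the series input of stage 2, R3 + R4 = 80.10 kΩ.
R2 ‖ (R3+R4) = 12.63 kΩ.
First divider: V_A = V_in · 12.63/(28.1 + 12.63) = 2.522 V.

V_A ≈ 2.52 V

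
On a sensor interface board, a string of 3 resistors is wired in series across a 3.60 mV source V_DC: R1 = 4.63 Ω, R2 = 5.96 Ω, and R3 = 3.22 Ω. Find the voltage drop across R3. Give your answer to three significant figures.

V ≈ 0.839 mV

Series total: ΣR = 4.63 + 5.96 + 3.22 = 13.81 Ω.
By the voltage-divider rule, V = 3.60 × 3.220/13.81 = 0.8394 mV.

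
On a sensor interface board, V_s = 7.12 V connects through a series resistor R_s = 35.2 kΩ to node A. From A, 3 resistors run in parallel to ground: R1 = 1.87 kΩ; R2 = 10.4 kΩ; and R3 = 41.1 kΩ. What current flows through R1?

Combine the parallel branches: R_p = (1/1.87 + 1/10.4 + 1/41.1)⁻¹ = 1.526 kΩ.
V_A by voltage divider: V_A = 7.12 × 1.526/(35.2 + 1.526) = 0.2959 V.
Branch current I = V_A/R1 = 0.2959/1.87 = 0.1582 mA.
(Check via current divider: I_total = 0.1939 mA; share G_k/ΣG = 0.8161 → same result.)

I ≈ 0.158 mA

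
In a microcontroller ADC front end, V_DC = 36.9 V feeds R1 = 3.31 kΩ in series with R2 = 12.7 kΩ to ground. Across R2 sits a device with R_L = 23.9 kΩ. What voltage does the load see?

V_out ≈ 26.4 V

The load sits in parallel with R2, giving an effective lower resistance R2' = R2·R_L/(R2+R_L) = 8.293 kΩ.
Now apply the divider: V_out = 36.9 × 0.7147 = 26.37 V.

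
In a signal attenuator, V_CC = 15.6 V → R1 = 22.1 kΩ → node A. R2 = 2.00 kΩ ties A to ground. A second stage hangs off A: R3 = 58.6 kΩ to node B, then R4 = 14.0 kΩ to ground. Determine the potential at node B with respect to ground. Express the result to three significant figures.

V_B ≈ 0.243 V

The second stage (R3 + R4 = 72.60 kΩ) loads node A in parallel with R2.
Effective lower resistance at A: R2 ‖ 72.60 = 1.946 kΩ.
V_A = 15.6 × 1.946/(22.1 + 1.946) = 1.263 V.
Stage 2 is unloaded, so V_B = V_A · R4/(R3+R4) = 1.263 × 14.0/72.60 = 0.2435 V.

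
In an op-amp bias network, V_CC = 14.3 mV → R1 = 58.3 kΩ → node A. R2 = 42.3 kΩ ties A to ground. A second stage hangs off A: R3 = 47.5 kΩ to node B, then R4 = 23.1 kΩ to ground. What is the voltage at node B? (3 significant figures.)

The second stage (R3 + R4 = 70.60 kΩ) loads node A in parallel with R2.
R2 ‖ (R3+R4) = 26.45 kΩ.
First divider: V_A = V_CC · 26.45/(58.3 + 26.45) = 4.463 mV.
V_B = V_A × 0.3272 = 1.460 mV.

V_B ≈ 1.46 mV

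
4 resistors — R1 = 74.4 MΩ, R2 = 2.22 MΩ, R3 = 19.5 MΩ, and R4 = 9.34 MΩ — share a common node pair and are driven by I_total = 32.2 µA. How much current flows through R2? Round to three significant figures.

I ≈ 23.3 µA

ΣG = 1/74.4 + 1/2.22 + 1/19.5 + 1/9.34 = 0.6222.
R2 takes the fraction G_k/ΣG = 0.4505/0.6222 = 0.7239, so I = 32.2 × 0.7239 = 23.31 µA.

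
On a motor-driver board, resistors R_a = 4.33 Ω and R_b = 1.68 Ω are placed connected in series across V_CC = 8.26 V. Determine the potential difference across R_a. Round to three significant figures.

ΣR = 4.33 + 1.68 = 6.010 Ω.
Voltage divider: V = V_CC · (4.330 / 6.010) = 8.26 × 0.7205 = 5.951 V.

V ≈ 5.95 V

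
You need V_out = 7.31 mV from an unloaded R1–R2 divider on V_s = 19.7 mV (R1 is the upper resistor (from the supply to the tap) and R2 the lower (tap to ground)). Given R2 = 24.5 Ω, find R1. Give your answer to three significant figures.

R1 ≈ 41.5 Ω

Required fraction k = V_out/V_s = 0.3711.
R1 = R2·(1/k − 1) = 24.5 × 1.695 = 41.53 Ω.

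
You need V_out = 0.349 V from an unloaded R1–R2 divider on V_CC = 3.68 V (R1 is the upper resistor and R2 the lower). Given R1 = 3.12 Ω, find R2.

Required fraction k = V_out/V_CC = 0.09484.
So R2 = R1 · V_out/(V_CC − V_out) = 3.12 × 0.349/(3.68 − 0.349) = 3.12 × 0.1048 = 0.3269 Ω.

R2 ≈ 0.327 Ω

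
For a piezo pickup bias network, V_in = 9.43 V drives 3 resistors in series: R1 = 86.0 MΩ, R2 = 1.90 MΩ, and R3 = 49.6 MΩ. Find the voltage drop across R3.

ΣR = 86.0 + 1.90 + 49.6 = 137.5 MΩ.
Voltage divider: V = V_in · (49.60 / 137.5) = 9.43 × 0.3607 = 3.402 V.

V ≈ 3.40 V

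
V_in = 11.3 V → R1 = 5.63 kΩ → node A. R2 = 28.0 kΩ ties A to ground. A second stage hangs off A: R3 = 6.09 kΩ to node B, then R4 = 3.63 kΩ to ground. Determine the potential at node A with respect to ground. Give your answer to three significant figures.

Node A sees R2 in parallel with the series input of stage 2, R3 + R4 = 9.720 kΩ.
Effective lower resistance at A: R2 ‖ 9.720 = 7.215 kΩ.
So V_A = 11.3 × 0.5617 = 6.347 V.

V_A ≈ 6.35 V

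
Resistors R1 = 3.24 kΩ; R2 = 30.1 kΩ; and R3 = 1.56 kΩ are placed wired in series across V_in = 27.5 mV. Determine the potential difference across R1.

Series total: ΣR = 3.24 + 30.1 + 1.56 = 34.90 kΩ.
By the voltage-divider rule, V = 27.5 × 3.240/34.90 = 2.553 mV.

V ≈ 2.55 mV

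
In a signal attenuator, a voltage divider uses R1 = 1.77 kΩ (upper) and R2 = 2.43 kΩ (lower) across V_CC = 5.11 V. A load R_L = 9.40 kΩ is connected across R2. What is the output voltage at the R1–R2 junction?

R2 ‖ R_L = (2.43 × 9.40)/(2.43 + 9.40) = 1.931 kΩ.
Voltage divider with the loaded lower leg: V_out = 5.11 × 1.931/(1.77 + 1.931) = 5.11 × 0.5217 = 2.666 V.

V_out ≈ 2.67 V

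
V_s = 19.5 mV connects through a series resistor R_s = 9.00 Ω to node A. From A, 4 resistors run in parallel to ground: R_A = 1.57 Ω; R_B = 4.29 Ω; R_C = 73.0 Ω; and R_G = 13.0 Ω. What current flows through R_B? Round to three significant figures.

Combine the parallel branches: R_p = (1/1.57 + 1/4.29 + 1/73.0 + 1/13.0)⁻¹ = 1.041 Ω.
V_A by voltage divider: V_A = 19.5 × 1.041/(9.00 + 1.041) = 2.022 mV.
Branch current I = V_A/R_B = 2.022/4.29 = 0.4712 mA.

I ≈ 0.471 mA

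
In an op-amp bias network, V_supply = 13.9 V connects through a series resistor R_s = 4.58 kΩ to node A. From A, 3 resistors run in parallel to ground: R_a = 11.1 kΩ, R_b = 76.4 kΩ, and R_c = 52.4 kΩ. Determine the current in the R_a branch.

Equivalent of the parallel group: R_p = 8.179 kΩ.
Node voltage V_A = V_supply · R_p/(R_s + R_p) = 13.9 × 0.6410 = 8.910 V.
I(R_a) = V_A / R_a = 8.910/11.1 = 0.8027 mA.

I ≈ 0.803 mA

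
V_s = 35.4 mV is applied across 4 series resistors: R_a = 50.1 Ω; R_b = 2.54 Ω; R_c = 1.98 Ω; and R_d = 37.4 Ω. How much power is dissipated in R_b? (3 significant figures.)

P ≈ 0.376 µW

Series current I = V_s/ΣR = 35.4/92.02 = 0.3847 mA.
P = I²R = 0.1480 × 2.54 = 0.3759 µW.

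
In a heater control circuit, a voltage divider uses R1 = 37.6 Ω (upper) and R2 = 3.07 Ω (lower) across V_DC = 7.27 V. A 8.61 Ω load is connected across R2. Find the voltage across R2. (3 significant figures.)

R2 ‖ R_L = (3.07 × 8.61)/(3.07 + 8.61) = 2.263 Ω.
Voltage divider with the loaded lower leg: V_out = 7.27 × 2.263/(37.6 + 2.263) = 7.27 × 0.05677 = 0.4127 V.

V_out ≈ 0.413 V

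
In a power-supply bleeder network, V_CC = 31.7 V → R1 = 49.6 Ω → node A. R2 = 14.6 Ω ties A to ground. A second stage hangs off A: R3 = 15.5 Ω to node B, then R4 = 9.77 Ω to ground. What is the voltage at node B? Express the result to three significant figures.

The second stage (R3 + R4 = 25.27 Ω) loads node A in parallel with R2.
R2 ‖ (R3+R4) = 9.254 Ω.
V_A = 31.7 × 9.254/(49.6 + 9.254) = 4.984 V.
V_B = V_A × 0.3866 = 1.927 V.

V_B ≈ 1.93 V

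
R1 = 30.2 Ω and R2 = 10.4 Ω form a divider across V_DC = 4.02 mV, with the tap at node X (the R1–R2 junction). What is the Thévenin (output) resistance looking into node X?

Looking into X with the source shorted: R_th = R1·R2/(R1+R2) = 30.20 × 10.4/40.60 = 7.736 Ω.

R_th ≈ 7.74 Ω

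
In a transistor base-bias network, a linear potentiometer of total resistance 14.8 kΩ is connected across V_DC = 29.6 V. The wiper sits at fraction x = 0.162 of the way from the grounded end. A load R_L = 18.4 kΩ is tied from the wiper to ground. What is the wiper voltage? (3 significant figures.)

Split the track: R_lower = x·R_p = 2.398 kΩ, R_upper = (1−x)·R_p = 12.40 kΩ.
(x·R_p) ‖ R_L = 2.121 kΩ.
Then V_out = V_DC · 2.121/(12.40 + 2.121) = 4.323 V.
(Unloaded: V_out = x·V_DC = 4.80 V.)

V_out ≈ 4.32 V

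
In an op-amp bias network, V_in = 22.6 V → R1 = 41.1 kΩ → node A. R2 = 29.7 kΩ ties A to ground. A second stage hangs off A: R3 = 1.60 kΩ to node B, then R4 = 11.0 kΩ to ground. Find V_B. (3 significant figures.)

V_B ≈ 3.49 V

The second stage (R3 + R4 = 12.60 kΩ) loads node A in parallel with R2.
Effective lower resistance at A: R2 ‖ 12.60 = 8.847 kΩ.
V_A = 22.6 × 8.847/(41.1 + 8.847) = 4.003 V.
Then the unloaded second divider: V_B = V_A × R4/(R3+R4) = 4.003 × 0.8730 = 3.495 V.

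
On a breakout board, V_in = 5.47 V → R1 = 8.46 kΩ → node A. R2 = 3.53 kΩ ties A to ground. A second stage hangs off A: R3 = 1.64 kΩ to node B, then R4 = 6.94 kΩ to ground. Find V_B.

Looking into the second stage from A: R3 + R4 = 8.580 kΩ appears in parallel with R2.
Effective lower resistance at A: R2 ‖ 8.580 = 2.501 kΩ.
First divider: V_A = V_in · 2.501/(8.46 + 2.501) = 1.248 V.
Stage 2 is unloaded, so V_B = V_A · R4/(R3+R4) = 1.248 × 6.94/8.580 = 1.010 V.

V_B ≈ 1.01 V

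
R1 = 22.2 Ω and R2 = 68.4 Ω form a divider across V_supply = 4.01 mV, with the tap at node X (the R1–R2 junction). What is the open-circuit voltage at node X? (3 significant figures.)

V_th ≈ 3.03 mV

V_th is the unloaded tap voltage: V_supply · R2/(R1+R2) = 4.01 × 0.7550 = 3.027 mV.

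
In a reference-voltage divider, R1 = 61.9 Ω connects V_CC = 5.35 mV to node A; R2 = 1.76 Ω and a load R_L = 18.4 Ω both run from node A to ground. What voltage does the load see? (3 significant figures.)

The load sits in parallel with R2, giving an effective lower resistance R2' = R2·R_L/(R2+R_L) = 1.606 Ω.
Now apply the divider: V_out = 5.35 × 0.02529 = 0.1353 mV.
(Unloaded it would be 0.148 mV; the load pulls it down.)

V_out ≈ 0.135 mV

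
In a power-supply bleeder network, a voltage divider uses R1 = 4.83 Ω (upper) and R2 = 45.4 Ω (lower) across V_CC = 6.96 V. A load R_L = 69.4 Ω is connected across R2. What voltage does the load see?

R2 ‖ R_L = (45.4 × 69.4)/(45.4 + 69.4) = 27.45 Ω.
Then V_out = V_CC · R2'/(R1 + R2') = 6.96 × 27.45/32.28 = 5.918 V.
(Unloaded it would be 6.29 V; the load pulls it down.)

V_out ≈ 5.92 V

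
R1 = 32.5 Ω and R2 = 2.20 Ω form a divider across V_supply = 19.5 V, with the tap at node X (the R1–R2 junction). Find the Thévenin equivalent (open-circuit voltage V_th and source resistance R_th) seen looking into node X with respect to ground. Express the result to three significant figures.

With X open, the divider is unloaded: V_th = 19.5 × 2.20/34.70 = 1.236 V.
Zeroing V_supply shorts the top of R1 to ground, so R_th = R1 ‖ R2 = 2.061 Ω.

V_th ≈ 1.24 V, R_th ≈ 2.06 Ω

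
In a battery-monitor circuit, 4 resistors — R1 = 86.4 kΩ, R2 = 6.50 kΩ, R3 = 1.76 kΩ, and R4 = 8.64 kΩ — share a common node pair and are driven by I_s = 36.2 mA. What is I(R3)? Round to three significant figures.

Total conductance ΣG = 1/86.4 + 1/6.50 + 1/1.76 + 1/8.64 = 0.8493 (units of 1/kΩ).
Current divider: I(R3) = I_s · G_k/ΣG = 36.2 × (0.5682/0.8493) = 36.2 × 0.6690 = 24.22 mA.

I ≈ 24.2 mA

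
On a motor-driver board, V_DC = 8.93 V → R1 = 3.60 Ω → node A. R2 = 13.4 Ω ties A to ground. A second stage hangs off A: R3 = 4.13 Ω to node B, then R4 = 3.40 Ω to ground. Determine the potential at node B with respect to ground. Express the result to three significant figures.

The second stage (R3 + R4 = 7.530 Ω) loads node A in parallel with R2.
R2 ‖ (R3+R4) = 4.821 Ω.
First divider: V_A = V_DC · 4.821/(3.60 + 4.821) = 5.112 V.
V_B = V_A × 0.4515 = 2.308 V.

V_B ≈ 2.31 V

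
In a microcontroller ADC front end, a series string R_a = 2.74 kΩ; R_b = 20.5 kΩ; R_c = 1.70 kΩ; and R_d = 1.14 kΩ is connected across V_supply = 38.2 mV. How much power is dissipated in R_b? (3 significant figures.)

P ≈ 44.0 nW

The common current is I = 38.2/26.08 = 1.465 µA.
V(R_b) = I·R = 30.03 mV; P = V·I = 30.03 × 1.465 = 43.98 nW.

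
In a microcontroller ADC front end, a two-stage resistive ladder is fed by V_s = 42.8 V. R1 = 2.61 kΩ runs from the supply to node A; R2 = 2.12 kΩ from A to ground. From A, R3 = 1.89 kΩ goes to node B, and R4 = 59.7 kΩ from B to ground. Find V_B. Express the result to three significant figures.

V_B ≈ 18.2 V

The second stage (R3 + R4 = 61.59 kΩ) loads node A in parallel with R2.
Effective lower resistance at A: R2 ‖ 61.59 = 2.049 kΩ.
V_A = 42.8 × 2.049/(2.61 + 2.049) = 18.83 V.
Stage 2 is unloaded, so V_B = V_A · R4/(R3+R4) = 18.83 × 59.7/61.59 = 18.25 V.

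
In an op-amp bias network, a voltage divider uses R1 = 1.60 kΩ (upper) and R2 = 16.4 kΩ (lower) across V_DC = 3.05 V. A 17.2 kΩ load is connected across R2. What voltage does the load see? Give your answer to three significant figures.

First combine the lower leg with the load: R2 ‖ R_L = 8.395 kΩ.
Voltage divider with the loaded lower leg: V_out = 3.05 × 8.395/(1.60 + 8.395) = 3.05 × 0.8399 = 2.562 V.

V_out ≈ 2.56 V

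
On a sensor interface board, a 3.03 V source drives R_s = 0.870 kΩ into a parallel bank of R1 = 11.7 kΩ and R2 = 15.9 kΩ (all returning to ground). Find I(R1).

Parallel bank: R_p = 1/(1/11.7 + 1/15.9) = 6.740 kΩ.
V_A by voltage divider: V_A = 3.03 × 6.740/(0.870 + 6.740) = 2.684 V.
Branch current I = V_A/R1 = 2.684/11.7 = 0.2294 mA.
(Equivalently: I_total = 0.3981 mA, then current-divider fraction G_k/ΣG = 0.5761.)

I ≈ 0.229 mA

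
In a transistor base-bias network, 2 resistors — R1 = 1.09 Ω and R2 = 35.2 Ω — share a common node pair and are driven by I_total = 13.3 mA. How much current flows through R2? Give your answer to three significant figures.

I ≈ 0.399 mA

With just two branches, the current splits inversely with resistance.
I(R2) = 13.3 × 1.09/(1.09 + 35.2) = 13.3 × 0.03004 = 0.3995 mA.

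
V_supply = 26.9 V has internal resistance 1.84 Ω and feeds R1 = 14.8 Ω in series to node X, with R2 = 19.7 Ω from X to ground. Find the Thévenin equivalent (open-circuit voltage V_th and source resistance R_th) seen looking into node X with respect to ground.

R1' = 1.84 + 14.8 = 16.64 Ω (source resistance + R1).
Open-circuit (no load on X): V_th = V_supply · R2/(R1' + R2) = 26.9 × 19.7/(16.64 + 19.7) = 14.58 V.
With V_supply suppressed (replaced by a short), R_th = R1' ‖ R2 = (16.64 × 19.7)/(16.64 + 19.7) = 9.021 Ω.

V_th ≈ 14.6 V, R_th ≈ 9.02 Ω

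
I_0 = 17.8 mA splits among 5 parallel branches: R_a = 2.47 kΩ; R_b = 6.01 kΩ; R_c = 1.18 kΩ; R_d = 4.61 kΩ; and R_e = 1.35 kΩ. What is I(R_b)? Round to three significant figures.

I ≈ 1.25 mA

ΣG = 1/2.47 + 1/6.01 + 1/1.18 + 1/4.61 + 1/1.35 = 2.376.
Current divider: I(R_b) = I_0 · G_k/ΣG = 17.8 × (0.1664/2.376) = 17.8 × 0.07002 = 1.246 mA.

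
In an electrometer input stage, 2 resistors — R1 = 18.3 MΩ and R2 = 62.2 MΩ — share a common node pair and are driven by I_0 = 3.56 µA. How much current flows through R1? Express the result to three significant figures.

I ≈ 2.75 µA

Two-branch current divider: I_k = I_0 · R_other/(R_1 + R_2).
So I = 3.56 × 62.2/80.50 = 2.751 µA.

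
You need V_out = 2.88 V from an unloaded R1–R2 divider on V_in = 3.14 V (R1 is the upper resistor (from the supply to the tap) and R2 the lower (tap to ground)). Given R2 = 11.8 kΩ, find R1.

R1 ≈ 1.07 kΩ

Required fraction k = V_out/V_in = 0.9172.
Rearranging, R1 = R2·(1−k)/k = 11.8 × 0.09028 = 1.065 kΩ.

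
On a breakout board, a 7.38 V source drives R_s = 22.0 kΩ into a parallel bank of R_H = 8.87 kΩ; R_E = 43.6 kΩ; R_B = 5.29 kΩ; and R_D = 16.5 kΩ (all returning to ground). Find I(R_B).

I ≈ 0.147 mA

Equivalent of the parallel group: R_p = 2.595 kΩ.
V_A by voltage divider: V_A = 7.38 × 2.595/(22.0 + 2.595) = 0.7787 V.
I(R_B) = V_A / R_B = 0.7787/5.29 = 0.1472 mA.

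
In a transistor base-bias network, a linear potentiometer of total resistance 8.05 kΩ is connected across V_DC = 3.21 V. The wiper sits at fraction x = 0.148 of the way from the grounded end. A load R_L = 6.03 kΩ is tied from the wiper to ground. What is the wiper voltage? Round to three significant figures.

Split the track: R_lower = x·R_p = 1.191 kΩ, R_upper = (1−x)·R_p = 6.859 kΩ.
Lower segment in parallel with the load: 1.191 ‖ 6.03 = 0.9948 kΩ.
Then V_out = V_DC · 0.9948/(6.859 + 0.9948) = 0.4066 V.
(Unloaded: V_out = x·V_DC = 0.475 V.)

V_out ≈ 0.407 V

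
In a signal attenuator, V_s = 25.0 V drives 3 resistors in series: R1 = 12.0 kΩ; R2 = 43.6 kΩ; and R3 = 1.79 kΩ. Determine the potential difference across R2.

Total series resistance ΣR = 12.0 + 43.6 + 1.79 = 57.39 kΩ.
Voltage divider: V = V_s · (43.60 / 57.39) = 25.0 × 0.7597 = 18.99 V.

V ≈ 19.0 V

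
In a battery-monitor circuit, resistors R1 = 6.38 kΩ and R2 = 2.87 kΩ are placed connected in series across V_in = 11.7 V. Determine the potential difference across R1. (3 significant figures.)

Total series resistance ΣR = 6.38 + 2.87 = 9.250 kΩ.
Voltage divider: V = V_in · (6.380 / 9.250) = 11.7 × 0.6897 = 8.070 V.

V ≈ 8.07 V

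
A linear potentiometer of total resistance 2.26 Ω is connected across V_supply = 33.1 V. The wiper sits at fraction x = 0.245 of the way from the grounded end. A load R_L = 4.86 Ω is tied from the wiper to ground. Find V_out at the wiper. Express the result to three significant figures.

The pot divides into 1.706 Ω above the wiper and 0.5537 Ω below.
Lower segment in parallel with the load: 0.5537 ‖ 4.86 = 0.4971 Ω.
Then V_out = V_supply · 0.4971/(1.706 + 0.4971) = 7.467 V.

V_out ≈ 7.47 V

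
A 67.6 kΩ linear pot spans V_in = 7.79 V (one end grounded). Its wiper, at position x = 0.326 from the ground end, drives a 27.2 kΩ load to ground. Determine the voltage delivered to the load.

V_out ≈ 1.64 V

Split the track: R_lower = x·R_p = 22.04 kΩ, R_upper = (1−x)·R_p = 45.56 kΩ.
R_L loads the lower segment: effective lower R = 12.17 kΩ.
Then V_out = V_in · 12.17/(45.56 + 12.17) = 1.643 V.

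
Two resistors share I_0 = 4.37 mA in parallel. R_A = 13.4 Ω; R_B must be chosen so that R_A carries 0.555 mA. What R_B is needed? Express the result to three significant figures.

R_B ≈ 1.95 Ω

In a two-way split, I_A/I_0 = R_B/(R_A + R_B).
With f = 0.1270, R_B = R_A · f/(1−f) = 13.4 × 0.1455 = 1.949 Ω.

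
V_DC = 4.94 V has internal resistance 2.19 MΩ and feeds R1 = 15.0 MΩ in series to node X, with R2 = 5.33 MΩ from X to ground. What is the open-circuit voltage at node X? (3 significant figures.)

V_th ≈ 1.17 V

R1' = 2.19 + 15.0 = 17.19 MΩ (source resistance + R1).
V_th is the unloaded tap voltage: V_DC · R2/(R1'+R2) = 4.94 × 0.2367 = 1.169 V.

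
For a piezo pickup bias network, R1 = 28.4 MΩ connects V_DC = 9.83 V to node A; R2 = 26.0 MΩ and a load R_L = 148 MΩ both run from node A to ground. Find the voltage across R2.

V_out ≈ 4.30 V

R2 ‖ R_L = (26.0 × 148)/(26.0 + 148) = 22.11 MΩ.
Now apply the divider: V_out = 9.83 × 0.4378 = 4.303 V.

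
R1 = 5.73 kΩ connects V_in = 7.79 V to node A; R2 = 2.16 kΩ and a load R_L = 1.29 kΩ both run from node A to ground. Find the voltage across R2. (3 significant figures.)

V_out ≈ 0.962 V

R2 ‖ R_L = (2.16 × 1.29)/(2.16 + 1.29) = 0.8077 kΩ.
Voltage divider with the loaded lower leg: V_out = 7.79 × 0.8077/(5.73 + 0.8077) = 7.79 × 0.1235 = 0.9624 V.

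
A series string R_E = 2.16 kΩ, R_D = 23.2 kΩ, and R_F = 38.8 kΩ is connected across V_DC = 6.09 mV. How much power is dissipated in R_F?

P ≈ 0.350 nW

ΣR = 64.16 kΩ → I = 6.09/64.16 = 0.09492 µA.
P(R_F) = I²·R_F = (0.09492)² × 38.8 = 0.3496 nW.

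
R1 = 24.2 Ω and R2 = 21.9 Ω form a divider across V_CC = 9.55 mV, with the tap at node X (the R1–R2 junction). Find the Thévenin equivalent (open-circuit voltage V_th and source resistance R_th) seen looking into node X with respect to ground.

V_th is the unloaded tap voltage: V_CC · R2/(R1+R2) = 9.55 × 0.4751 = 4.537 mV.
Looking into X with the source shorted: R_th = R1·R2/(R1+R2) = 24.20 × 21.9/46.10 = 11.50 Ω.

V_th ≈ 4.54 mV, R_th ≈ 11.5 Ω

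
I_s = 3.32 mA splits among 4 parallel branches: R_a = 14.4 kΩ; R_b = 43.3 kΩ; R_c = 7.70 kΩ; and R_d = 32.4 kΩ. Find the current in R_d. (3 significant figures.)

I ≈ 0.405 mA

Conductances: ΣG = 1/14.4 + 1/43.3 + 1/7.70 + 1/32.4 = 0.2533 (1/kΩ).
By the current-divider rule, I = I_s · G_k/ΣG = 3.32 × 0.1219 = 0.4046 mA.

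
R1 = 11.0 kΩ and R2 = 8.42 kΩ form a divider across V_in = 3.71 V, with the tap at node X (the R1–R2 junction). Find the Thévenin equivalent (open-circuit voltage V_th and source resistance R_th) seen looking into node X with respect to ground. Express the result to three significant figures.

Open-circuit (no load on X): V_th = V_in · R2/(R1 + R2) = 3.71 × 8.42/(11.00 + 8.42) = 1.609 V.
With V_in suppressed (replaced by a short), R_th = R1 ‖ R2 = (11.00 × 8.42)/(11.00 + 8.42) = 4.769 kΩ.

V_th ≈ 1.61 V, R_th ≈ 4.77 kΩ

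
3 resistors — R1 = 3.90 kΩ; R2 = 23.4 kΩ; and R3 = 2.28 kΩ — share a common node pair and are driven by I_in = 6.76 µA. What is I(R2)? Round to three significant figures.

I ≈ 0.392 µA

Conductances: ΣG = 1/3.90 + 1/23.4 + 1/2.28 = 0.7377 (1/kΩ).
Current divider: I(R2) = I_in · G_k/ΣG = 6.76 × (0.04274/0.7377) = 6.76 × 0.05793 = 0.3916 µA.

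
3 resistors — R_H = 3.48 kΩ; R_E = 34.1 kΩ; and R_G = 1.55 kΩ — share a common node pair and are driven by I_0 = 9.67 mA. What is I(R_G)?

I ≈ 6.49 mA

Total conductance ΣG = 1/3.48 + 1/34.1 + 1/1.55 = 0.9618 (units of 1/kΩ).
Current divider: I(R_G) = I_0 · G_k/ΣG = 9.67 × (0.6452/0.9618) = 9.67 × 0.6708 = 6.486 mA.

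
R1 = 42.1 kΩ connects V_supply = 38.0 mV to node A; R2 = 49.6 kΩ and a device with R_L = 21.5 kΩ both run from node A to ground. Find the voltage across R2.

V_out ≈ 9.98 mV

First combine the lower leg with the load: R2 ‖ R_L = 15.00 kΩ.
Then V_out = V_supply · R2'/(R1 + R2') = 38.0 × 15.00/57.10 = 9.982 mV.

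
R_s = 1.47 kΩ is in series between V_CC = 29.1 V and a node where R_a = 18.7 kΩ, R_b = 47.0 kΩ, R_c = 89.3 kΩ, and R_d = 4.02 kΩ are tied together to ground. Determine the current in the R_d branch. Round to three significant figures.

Parallel bank: R_p = 1/(1/18.7 + 1/47.0 + 1/89.3 + 1/4.02) = 2.988 kΩ.
V_A by voltage divider: V_A = 29.1 × 2.988/(1.47 + 2.988) = 19.50 V.
I(R_d) = V_A / R_d = 19.50/4.02 = 4.852 mA.

I ≈ 4.85 mA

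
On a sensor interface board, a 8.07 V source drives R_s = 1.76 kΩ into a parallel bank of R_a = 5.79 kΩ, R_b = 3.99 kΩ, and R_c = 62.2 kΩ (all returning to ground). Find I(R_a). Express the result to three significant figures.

Equivalent of the parallel group: R_p = 2.276 kΩ.
V_A = 8.07 × 2.276/4.036 = 4.551 V.
Branch current I = V_A/R_a = 4.551/5.79 = 0.7860 mA.
(Check via current divider: I_total = 2.000 mA; share G_k/ΣG = 0.3930 → same result.)

I ≈ 0.786 mA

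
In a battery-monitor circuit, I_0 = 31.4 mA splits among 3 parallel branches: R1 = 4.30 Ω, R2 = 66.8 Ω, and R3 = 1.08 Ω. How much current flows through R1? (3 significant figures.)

Conductances: ΣG = 1/4.30 + 1/66.8 + 1/1.08 = 1.173 (1/Ω).
R1 takes the fraction G_k/ΣG = 0.2326/1.173 = 0.1982, so I = 31.4 × 0.1982 = 6.223 mA.

I ≈ 6.22 mA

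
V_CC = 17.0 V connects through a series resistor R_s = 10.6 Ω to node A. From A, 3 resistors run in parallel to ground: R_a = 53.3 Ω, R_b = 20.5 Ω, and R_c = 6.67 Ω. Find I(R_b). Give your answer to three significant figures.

I ≈ 0.251 A

Combine the parallel branches: R_p = (1/53.3 + 1/20.5 + 1/6.67)⁻¹ = 4.598 Ω.
Node voltage V_A = V_CC · R_p/(R_s + R_p) = 17.0 × 0.3026 = 5.143 V.
Branch current I = V_A/R_b = 5.143/20.5 = 0.2509 A.
(Equivalently: I_total = 1.119 A, then current-divider fraction G_k/ΣG = 0.2243.)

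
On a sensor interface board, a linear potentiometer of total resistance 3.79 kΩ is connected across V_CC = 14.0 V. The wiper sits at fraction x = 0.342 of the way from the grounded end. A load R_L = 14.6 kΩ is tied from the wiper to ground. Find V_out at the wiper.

The pot divides into 2.494 kΩ above the wiper and 1.296 kΩ below.
Lower segment in parallel with the load: 1.296 ‖ 14.6 = 1.190 kΩ.
Loaded-divider output: V_out = 14.0 × 0.3231 = 4.524 V.

V_out ≈ 4.52 V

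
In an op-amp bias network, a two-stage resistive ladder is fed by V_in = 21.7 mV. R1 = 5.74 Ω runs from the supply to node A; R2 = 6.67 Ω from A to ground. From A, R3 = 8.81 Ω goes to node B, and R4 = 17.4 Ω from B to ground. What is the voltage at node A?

Node A sees R2 in parallel with the series input of stage 2, R3 + R4 = 26.21 Ω.
Effective lower resistance at A: R2 ‖ 26.21 = 5.317 Ω.
So V_A = 21.7 × 0.4809 = 10.43 mV.

V_A ≈ 10.4 mV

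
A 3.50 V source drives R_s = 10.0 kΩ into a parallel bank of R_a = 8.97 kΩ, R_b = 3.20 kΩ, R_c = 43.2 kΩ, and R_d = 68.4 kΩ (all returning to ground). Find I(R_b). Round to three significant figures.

I ≈ 0.195 mA

Parallel bank: R_p = 1/(1/8.97 + 1/3.20 + 1/43.2 + 1/68.4) = 2.166 kΩ.
V_A = 3.50 × 2.166/12.17 = 0.6231 V.
Branch current I = V_A/R_b = 0.6231/3.20 = 0.1947 mA.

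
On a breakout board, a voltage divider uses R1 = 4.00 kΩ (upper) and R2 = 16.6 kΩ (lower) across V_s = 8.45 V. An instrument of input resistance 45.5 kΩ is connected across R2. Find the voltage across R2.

V_out ≈ 6.36 V

The load sits in parallel with R2, giving an effective lower resistance R2' = R2·R_L/(R2+R_L) = 12.16 kΩ.
Voltage divider with the loaded lower leg: V_out = 8.45 × 12.16/(4.00 + 12.16) = 8.45 × 0.7525 = 6.359 V.
(Unloaded it would be 6.81 V; the load pulls it down.)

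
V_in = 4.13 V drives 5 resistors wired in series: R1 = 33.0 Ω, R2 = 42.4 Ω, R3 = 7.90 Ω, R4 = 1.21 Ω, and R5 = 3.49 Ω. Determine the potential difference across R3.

Total series resistance ΣR = 33.0 + 42.4 + 7.90 + 1.21 + 3.49 = 88.00 Ω.
Voltage divider: V = V_in · (7.900 / 88.00) = 4.13 × 0.08977 = 0.3708 V.

V ≈ 0.371 V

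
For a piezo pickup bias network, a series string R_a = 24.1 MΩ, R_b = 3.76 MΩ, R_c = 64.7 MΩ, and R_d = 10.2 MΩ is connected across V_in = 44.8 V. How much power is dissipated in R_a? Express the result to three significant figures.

Series current I = V_in/ΣR = 44.8/102.8 = 0.4360 µA.
P(R_a) = I²·R_a = (0.4360)² × 24.1 = 4.581 µW.

P ≈ 4.58 µW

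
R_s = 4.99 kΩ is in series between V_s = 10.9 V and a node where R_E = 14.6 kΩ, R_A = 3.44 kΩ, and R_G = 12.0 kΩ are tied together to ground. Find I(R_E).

I ≈ 0.233 mA

Parallel bank: R_p = 1/(1/14.6 + 1/3.44 + 1/12.0) = 2.260 kΩ.
V_A by voltage divider: V_A = 10.9 × 2.260/(4.99 + 2.260) = 3.398 V.
I(R_E) = V_A / R_E = 3.398/14.6 = 0.2327 mA.
(Equivalently: I_total = 1.503 mA, then current-divider fraction G_k/ΣG = 0.1548.)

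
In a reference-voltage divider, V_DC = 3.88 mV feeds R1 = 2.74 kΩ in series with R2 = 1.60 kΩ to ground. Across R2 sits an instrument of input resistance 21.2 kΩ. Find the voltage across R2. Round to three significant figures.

V_out ≈ 1.37 mV

First combine the lower leg with the load: R2 ‖ R_L = 1.488 kΩ.
Now apply the divider: V_out = 3.88 × 0.3519 = 1.365 mV.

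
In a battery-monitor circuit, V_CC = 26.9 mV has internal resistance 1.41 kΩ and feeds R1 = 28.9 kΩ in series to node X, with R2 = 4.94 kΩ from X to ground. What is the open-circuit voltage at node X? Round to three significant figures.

V_th ≈ 3.77 mV

R1' = 1.41 + 28.9 = 30.31 kΩ (source resistance + R1).
V_th is the unloaded tap voltage: V_CC · R2/(R1'+R2) = 26.9 × 0.1401 = 3.770 mV.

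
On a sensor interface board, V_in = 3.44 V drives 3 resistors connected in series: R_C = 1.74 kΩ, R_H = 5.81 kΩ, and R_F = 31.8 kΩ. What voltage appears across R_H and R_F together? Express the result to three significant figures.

Total series resistance ΣR = 1.74 + 5.81 + 31.8 = 39.35 kΩ.
R_{R_H..R_F} = 5.81 + 31.8 = 37.61 kΩ.
By the voltage-divider rule, V = 3.44 × 37.61/39.35 = 3.288 V.

V ≈ 3.29 V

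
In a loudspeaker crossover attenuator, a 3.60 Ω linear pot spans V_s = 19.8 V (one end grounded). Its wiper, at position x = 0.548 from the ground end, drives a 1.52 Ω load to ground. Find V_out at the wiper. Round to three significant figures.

V_out ≈ 6.84 V

Split the track: R_lower = x·R_p = 1.973 Ω, R_upper = (1−x)·R_p = 1.627 Ω.
Lower segment in parallel with the load: 1.973 ‖ 1.52 = 0.8585 Ω.
Loaded-divider output: V_out = 19.8 × 0.3454 = 6.839 V.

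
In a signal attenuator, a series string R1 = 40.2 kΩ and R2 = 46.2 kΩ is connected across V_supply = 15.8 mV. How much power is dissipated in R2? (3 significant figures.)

The common current is I = 15.8/86.40 = 0.1829 µA.
P(R2) = I²·R2 = (0.1829)² × 46.2 = 1.545 nW.

P ≈ 1.55 nW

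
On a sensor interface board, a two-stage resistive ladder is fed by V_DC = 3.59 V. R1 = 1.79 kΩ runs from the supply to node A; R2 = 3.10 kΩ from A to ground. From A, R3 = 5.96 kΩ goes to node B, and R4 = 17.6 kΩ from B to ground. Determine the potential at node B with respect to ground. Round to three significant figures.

Node A sees R2 in parallel with the series input of stage 2, R3 + R4 = 23.56 kΩ.
Effective lower resistance at A: R2 ‖ 23.56 = 2.740 kΩ.
V_A = 3.59 × 2.740/(1.79 + 2.740) = 2.171 V.
V_B = V_A × 0.7470 = 1.622 V.

V_B ≈ 1.62 V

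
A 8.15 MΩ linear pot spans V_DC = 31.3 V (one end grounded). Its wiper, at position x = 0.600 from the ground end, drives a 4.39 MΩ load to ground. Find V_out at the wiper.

V_out ≈ 13.0 V

Split the track: R_lower = x·R_p = 4.890 MΩ, R_upper = (1−x)·R_p = 3.260 MΩ.
R_L loads the lower segment: effective lower R = 2.313 MΩ.
Then V_out = V_DC · 2.313/(3.260 + 2.313) = 12.99 V.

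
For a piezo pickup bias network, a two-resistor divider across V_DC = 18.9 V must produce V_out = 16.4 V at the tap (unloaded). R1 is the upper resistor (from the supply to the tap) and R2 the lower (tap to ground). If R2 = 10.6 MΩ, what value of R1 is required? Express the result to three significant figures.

V_out/V_DC = R2/(R1+R2) = 0.8677.
R1 = R2·(1/k − 1) = 10.6 × 0.1524 = 1.616 MΩ.

R1 ≈ 1.62 MΩ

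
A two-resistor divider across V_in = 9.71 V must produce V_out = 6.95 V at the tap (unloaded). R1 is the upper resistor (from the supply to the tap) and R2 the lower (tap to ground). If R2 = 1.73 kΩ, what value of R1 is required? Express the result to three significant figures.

R1 ≈ 0.687 kΩ

The divider ratio is R2/(R1+R2) = 6.95/9.71 = 0.7158.
R1 = R2·(1/k − 1) = 1.73 × 0.3971 = 0.6870 kΩ.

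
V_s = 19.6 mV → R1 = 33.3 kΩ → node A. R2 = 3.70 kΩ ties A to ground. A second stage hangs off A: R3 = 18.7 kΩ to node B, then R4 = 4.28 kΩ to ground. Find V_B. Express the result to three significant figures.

The second stage (R3 + R4 = 22.98 kΩ) loads node A in parallel with R2.
R2 ‖ (R3+R4) = 3.187 kΩ.
So V_A = 19.6 × 0.08734 = 1.712 mV.
Then the unloaded second divider: V_B = V_A × R4/(R3+R4) = 1.712 × 0.1862 = 0.3188 mV.

V_B ≈ 0.319 mV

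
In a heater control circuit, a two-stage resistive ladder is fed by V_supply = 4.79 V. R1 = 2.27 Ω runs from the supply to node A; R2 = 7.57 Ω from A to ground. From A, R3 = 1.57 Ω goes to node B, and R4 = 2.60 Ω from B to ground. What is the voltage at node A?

V_A ≈ 2.60 V

The second stage (R3 + R4 = 4.170 Ω) loads node A in parallel with R2.
R2 ‖ (R3+R4) = 2.689 Ω.
V_A = 4.79 × 2.689/(2.27 + 2.689) = 2.597 V.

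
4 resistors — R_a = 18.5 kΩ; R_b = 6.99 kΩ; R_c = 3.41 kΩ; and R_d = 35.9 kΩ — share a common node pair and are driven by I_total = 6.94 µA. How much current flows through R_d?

Conductances: ΣG = 1/18.5 + 1/6.99 + 1/3.41 + 1/35.9 = 0.5182 (1/kΩ).
Current divider: I(R_d) = I_total · G_k/ΣG = 6.94 × (0.02786/0.5182) = 6.94 × 0.05375 = 0.3730 µA.

I ≈ 0.373 µA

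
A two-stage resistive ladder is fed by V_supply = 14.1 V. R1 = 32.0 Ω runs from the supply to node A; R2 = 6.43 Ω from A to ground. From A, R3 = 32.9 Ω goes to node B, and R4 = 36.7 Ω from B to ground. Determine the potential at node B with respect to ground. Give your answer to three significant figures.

V_B ≈ 1.16 V

Node A sees R2 in parallel with the series input of stage 2, R3 + R4 = 69.60 Ω.
Effective lower resistance at A: R2 ‖ 69.60 = 5.886 Ω.
First divider: V_A = V_supply · 5.886/(32.0 + 5.886) = 2.191 V.
Then the unloaded second divider: V_B = V_A × R4/(R3+R4) = 2.191 × 0.5273 = 1.155 V.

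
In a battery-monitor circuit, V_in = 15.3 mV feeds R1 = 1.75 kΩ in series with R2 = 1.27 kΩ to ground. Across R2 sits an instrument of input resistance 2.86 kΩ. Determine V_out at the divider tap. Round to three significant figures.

R2 ‖ R_L = (1.27 × 2.86)/(1.27 + 2.86) = 0.8795 kΩ.
Then V_out = V_in · R2'/(R1 + R2') = 15.3 × 0.8795/2.629 = 5.117 mV.

V_out ≈ 5.12 mV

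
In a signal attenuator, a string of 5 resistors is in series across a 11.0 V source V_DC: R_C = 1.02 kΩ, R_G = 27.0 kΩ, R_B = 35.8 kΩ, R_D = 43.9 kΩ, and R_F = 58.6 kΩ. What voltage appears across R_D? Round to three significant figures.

Total series resistance ΣR = 1.02 + 27.0 + 35.8 + 43.9 + 58.6 = 166.3 kΩ.
By the voltage-divider rule, V = 11.0 × 43.90/166.3 = 2.903 V.

V ≈ 2.90 V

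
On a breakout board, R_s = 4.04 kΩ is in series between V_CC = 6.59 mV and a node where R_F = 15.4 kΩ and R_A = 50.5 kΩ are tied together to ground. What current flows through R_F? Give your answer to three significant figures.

I ≈ 0.319 µA

Parallel bank: R_p = 1/(1/15.4 + 1/50.5) = 11.80 kΩ.
Node voltage V_A = V_CC · R_p/(R_s + R_p) = 6.59 × 0.7450 = 4.909 mV.
I(R_F) = V_A / R_F = 4.909/15.4 = 0.3188 µA.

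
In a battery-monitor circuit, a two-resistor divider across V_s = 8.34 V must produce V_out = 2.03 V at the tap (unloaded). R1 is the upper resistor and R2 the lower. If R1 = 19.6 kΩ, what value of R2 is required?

V_out/V_s = R2/(R1+R2) = 0.2434.
R2 = R1 · 0.2434/(1 − 0.2434) = 6.306 kΩ.

R2 ≈ 6.31 kΩ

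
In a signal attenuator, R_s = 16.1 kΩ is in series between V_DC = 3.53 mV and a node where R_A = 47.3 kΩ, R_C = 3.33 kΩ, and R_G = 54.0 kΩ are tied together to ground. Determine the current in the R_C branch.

Parallel bank: R_p = 1/(1/47.3 + 1/3.33 + 1/54.0) = 2.942 kΩ.
Node voltage V_A = V_DC · R_p/(R_s + R_p) = 3.53 × 0.1545 = 0.5453 mV.
Branch current I = V_A/R_C = 0.5453/3.33 = 0.1638 µA.

I ≈ 0.164 µA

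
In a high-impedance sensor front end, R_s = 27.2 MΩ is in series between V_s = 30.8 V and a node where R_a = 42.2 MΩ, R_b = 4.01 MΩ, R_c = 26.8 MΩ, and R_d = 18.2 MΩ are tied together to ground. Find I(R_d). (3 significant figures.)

Parallel bank: R_p = 1/(1/42.2 + 1/4.01 + 1/26.8 + 1/18.2) = 2.737 MΩ.
V_A = 30.8 × 2.737/29.94 = 2.816 V.
I(R_d) = V_A / R_d = 2.816/18.2 = 0.1547 µA.

I ≈ 0.155 µA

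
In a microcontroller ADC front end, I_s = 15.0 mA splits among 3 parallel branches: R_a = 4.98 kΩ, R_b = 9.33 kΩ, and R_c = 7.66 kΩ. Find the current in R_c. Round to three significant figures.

Conductances: ΣG = 1/4.98 + 1/9.33 + 1/7.66 = 0.4385 (1/kΩ).
Current divider: I(R_c) = I_s · G_k/ΣG = 15.0 × (0.1305/0.4385) = 15.0 × 0.2977 = 4.465 mA.

I ≈ 4.47 mA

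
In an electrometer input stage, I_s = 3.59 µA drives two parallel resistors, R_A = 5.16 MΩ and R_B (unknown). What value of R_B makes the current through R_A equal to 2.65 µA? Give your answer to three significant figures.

R_B ≈ 14.5 MΩ

In a two-way split, I_A/I_s = R_B/(R_A + R_B).
With f = 0.7382, R_B = R_A · f/(1−f) = 5.16 × 2.819 = 14.55 MΩ.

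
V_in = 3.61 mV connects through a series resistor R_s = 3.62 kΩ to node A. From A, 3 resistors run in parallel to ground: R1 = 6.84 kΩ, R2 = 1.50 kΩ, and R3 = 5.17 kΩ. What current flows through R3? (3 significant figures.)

Equivalent of the parallel group: R_p = 0.9938 kΩ.
Node voltage V_A = V_in · R_p/(R_s + R_p) = 3.61 × 0.2154 = 0.7776 mV.
Branch current I = V_A/R3 = 0.7776/5.17 = 0.1504 µA.
(Equivalently: I_total = 0.7824 µA, then current-divider fraction G_k/ΣG = 0.1922.)

I ≈ 0.150 µA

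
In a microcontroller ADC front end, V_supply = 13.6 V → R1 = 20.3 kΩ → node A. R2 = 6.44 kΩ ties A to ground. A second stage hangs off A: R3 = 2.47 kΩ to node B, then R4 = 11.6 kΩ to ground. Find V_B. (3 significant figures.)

V_B ≈ 2.00 V

Looking into the second stage from A: R3 + R4 = 14.07 kΩ appears in parallel with R2.
R2 ‖ (R3+R4) = 4.418 kΩ.
V_A = 13.6 × 4.418/(20.3 + 4.418) = 2.431 V.
Stage 2 is unloaded, so V_B = V_A · R4/(R3+R4) = 2.431 × 11.6/14.07 = 2.004 V.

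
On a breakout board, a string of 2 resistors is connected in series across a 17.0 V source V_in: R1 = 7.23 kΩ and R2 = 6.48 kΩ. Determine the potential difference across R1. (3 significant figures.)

Total series resistance ΣR = 7.23 + 6.48 = 13.71 kΩ.
By the voltage-divider rule, V = 17.0 × 7.230/13.71 = 8.965 V.

V ≈ 8.96 V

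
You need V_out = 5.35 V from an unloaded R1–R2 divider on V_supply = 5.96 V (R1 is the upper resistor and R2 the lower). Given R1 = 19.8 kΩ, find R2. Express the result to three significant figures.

R2 ≈ 174 kΩ

The divider ratio is R2/(R1+R2) = 5.35/5.96 = 0.8977.
Rearranging, R2 = R1·k/(1−k) = 19.8 × 8.770 = 173.7 kΩ.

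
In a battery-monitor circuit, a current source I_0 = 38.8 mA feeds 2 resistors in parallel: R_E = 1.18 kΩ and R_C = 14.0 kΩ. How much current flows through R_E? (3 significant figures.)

I ≈ 35.8 mA

For two parallel branches, I_k = I_0 · (other R)/(sum of R).
I(R_E) = 38.8 × 14.0/(1.18 + 14.0) = 38.8 × 0.9223 = 35.78 mA.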